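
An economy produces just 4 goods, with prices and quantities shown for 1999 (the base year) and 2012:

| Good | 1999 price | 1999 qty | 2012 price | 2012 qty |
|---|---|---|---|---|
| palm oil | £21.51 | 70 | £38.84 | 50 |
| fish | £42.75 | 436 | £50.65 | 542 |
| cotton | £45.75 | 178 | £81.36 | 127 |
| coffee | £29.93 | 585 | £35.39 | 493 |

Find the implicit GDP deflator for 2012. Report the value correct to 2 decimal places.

127.59

Nominal GDP 2012 = 38.84·50 + 50.65·542 + 81.36·127 + 35.39·493 = 57174.29.
Real GDP 2012 (at 1999 prices) = 21.51·50 + 42.75·542 + 45.75·127 + 29.93·493 = 44811.74.
Deflator = Nominal/Real × 100 = 57174.29/44811.74 × 100 = 127.588.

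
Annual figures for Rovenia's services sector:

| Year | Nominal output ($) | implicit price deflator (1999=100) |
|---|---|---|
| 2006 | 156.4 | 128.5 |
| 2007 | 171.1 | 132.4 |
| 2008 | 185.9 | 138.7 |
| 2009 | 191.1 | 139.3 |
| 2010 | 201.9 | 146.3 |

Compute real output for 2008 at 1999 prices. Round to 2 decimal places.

$134.03

Real output 2008 = 185.9 / 1.387 = 134.03.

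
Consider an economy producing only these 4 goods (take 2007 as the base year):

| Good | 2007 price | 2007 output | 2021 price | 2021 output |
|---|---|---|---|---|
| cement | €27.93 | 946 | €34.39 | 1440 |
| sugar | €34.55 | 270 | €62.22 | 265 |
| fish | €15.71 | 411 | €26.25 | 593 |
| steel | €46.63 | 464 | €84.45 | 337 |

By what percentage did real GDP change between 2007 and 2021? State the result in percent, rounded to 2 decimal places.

16.54%

Real GDP 2007 = Nominal GDP 2007 = 27.93·946 + 34.55·270 + 15.71·411 + 46.63·464 = 63843.41.
Real GDP 2021 (at 2007 prices) = 27.93·1440 + 34.55·265 + 15.71·593 + 46.63·337 = 74405.29.
Real growth = 74405.29/63843.41 − 1 = 0.1654.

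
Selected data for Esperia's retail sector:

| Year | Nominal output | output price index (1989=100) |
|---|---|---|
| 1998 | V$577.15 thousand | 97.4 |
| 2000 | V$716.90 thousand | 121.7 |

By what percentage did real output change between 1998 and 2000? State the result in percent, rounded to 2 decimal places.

Real output 1998 = 577.15 / 0.974 = 592.56.
Real output 2000 = 716.90 / 1.217 = 589.07.
Real growth = 589.07 / 592.56 − 1 = -0.0059.

-0.59%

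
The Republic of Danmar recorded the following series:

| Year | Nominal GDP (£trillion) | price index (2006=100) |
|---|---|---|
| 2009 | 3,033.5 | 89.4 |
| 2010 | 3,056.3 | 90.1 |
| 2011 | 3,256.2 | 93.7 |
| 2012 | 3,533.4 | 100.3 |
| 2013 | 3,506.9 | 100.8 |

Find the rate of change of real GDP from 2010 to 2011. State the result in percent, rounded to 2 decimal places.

Real GDP 2010 = 3056.3/0.901 = 3392.12.
Real GDP 2011 = 3256.2/0.937 = 3475.13.
Change = 3475.13/3392.12 − 1 = 0.0245.

2.45%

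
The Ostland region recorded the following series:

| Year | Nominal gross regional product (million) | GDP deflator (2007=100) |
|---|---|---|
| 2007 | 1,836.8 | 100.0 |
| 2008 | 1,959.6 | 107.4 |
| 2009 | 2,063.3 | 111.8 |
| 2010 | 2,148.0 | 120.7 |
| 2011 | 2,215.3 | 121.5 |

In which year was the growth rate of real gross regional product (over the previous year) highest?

2011

2008: real = 1959.6/1.074 = 1824.58; growth vs 2007 (1836.80) = -0.67%.
2009: real = 2063.3/1.118 = 1845.53; growth vs 2008 (1824.58) = 1.15%.
2010: real = 2148.0/1.207 = 1779.62; growth vs 2009 (1845.53) = -3.57%.
2011: real = 2215.3/1.215 = 1823.29; growth vs 2010 (1779.62) = 2.45%.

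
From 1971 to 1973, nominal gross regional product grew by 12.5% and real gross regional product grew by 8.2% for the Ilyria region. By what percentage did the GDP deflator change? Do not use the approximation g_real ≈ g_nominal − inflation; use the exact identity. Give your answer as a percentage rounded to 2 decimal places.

3.97%

(1 + g_nom) = (1 + g_real)(1 + π), so π = 1.1250 / 1.0820 − 1 = 0.03974.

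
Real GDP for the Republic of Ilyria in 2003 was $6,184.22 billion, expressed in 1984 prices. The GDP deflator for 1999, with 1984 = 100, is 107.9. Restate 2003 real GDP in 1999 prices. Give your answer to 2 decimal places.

$6,672.77 billion

Real GDP in 1999 prices = Real GDP in 1984 prices × (P_1999/P_1984) = 6184.22 × 1.079 = 6672.77.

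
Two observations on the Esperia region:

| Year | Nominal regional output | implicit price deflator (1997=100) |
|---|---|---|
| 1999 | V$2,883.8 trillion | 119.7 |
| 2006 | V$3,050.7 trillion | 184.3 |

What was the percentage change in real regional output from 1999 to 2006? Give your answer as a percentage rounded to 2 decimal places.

-31.29%

Real regional output 1999 = 2883.8 / 1.197 = 2409.19.
Real regional output 2006 = 3050.7 / 1.843 = 1655.29.
Real growth = 1655.29 / 2409.19 − 1 = -0.3129.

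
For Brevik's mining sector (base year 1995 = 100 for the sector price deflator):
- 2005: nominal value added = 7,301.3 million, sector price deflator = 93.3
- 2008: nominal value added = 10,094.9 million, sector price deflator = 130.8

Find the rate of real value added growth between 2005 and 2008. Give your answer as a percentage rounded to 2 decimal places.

-1.38%

Real value added 2005 = 7301.3 / 0.933 = 7825.62.
Real value added 2008 = 10094.9 / 1.308 = 7717.81.
Real growth = 7717.81 / 7825.62 − 1 = -0.0138.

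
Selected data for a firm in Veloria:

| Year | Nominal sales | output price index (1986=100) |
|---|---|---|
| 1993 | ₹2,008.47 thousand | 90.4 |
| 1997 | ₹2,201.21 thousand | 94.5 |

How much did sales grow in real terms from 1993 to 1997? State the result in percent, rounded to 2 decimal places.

Deflate each year: 1993 → 2008.47/0.904 = 2221.76; 1997 → 2201.21/0.945 = 2329.32.
So real sales changed by 2329.32/2221.76 − 1 = 0.0484, i.e. 4.84%.

4.84%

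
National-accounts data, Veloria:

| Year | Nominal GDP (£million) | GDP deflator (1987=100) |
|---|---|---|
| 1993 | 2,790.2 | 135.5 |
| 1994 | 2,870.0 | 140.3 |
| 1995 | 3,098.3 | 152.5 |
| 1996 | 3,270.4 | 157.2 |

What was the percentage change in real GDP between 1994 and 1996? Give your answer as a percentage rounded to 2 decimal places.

Real GDP 1994 = 2870.0/1.403 = 2045.62.
Real GDP 1996 = 3270.4/1.572 = 2080.41.
Change = 2080.41/2045.62 − 1 = 0.0170.

1.70%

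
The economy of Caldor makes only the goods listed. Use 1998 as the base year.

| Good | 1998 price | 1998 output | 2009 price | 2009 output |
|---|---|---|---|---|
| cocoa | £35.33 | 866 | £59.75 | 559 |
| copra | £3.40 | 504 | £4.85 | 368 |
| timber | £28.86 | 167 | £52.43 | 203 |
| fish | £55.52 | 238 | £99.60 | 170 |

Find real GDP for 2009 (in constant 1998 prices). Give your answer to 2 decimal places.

Real GDP 2009 = Σ (p_1998 × q_2009) = 35.33·559 + 3.40·368 + 28.86·203 + 55.52·170 = 36297.65.

£36297.65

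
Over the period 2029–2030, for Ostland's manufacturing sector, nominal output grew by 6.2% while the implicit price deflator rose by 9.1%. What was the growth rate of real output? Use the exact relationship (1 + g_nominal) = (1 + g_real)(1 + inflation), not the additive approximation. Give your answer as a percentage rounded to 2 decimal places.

(1 + g_nom) = (1 + g_real)(1 + π), so g_real = 1.0620 / 1.0910 − 1 = -0.02658.

-2.66%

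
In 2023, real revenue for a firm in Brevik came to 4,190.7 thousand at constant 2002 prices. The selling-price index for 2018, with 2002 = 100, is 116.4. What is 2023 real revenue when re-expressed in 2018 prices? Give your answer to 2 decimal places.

4,877.97 thousand

Real revenue in 2018 prices = Real revenue in 2002 prices × (P_2018/P_2002) = 4190.7 × 1.164 = 4877.97.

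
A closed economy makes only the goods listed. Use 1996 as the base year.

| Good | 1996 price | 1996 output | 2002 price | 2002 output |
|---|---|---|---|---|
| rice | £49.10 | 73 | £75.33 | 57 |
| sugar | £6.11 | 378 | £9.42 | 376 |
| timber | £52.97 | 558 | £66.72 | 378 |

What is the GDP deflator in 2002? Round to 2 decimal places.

131.60

Nominal GDP 2002 = 75.33·57 + 9.42·376 + 66.72·378 = 33055.89.
Real GDP 2002 (at 1996 prices) = 49.10·57 + 6.11·376 + 52.97·378 = 25118.72.
Deflator = Nominal/Real × 100 = 33055.89/25118.72 × 100 = 131.599.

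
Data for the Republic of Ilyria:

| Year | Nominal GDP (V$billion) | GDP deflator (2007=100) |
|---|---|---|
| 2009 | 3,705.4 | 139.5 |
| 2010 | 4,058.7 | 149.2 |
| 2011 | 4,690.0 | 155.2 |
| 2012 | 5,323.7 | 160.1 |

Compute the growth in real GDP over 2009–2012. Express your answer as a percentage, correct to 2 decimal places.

25.19%

Real GDP 2009 = 3705.4/1.395 = 2656.20.
Real GDP 2012 = 5323.7/1.601 = 3325.23.
Change = 3325.23/2656.20 − 1 = 0.2519.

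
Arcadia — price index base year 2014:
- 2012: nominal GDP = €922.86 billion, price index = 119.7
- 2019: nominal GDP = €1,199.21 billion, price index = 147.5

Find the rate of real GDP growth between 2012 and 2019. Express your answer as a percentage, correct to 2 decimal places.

5.45%

Deflate each year: 2012 → 922.86/1.197 = 770.98; 2019 → 1199.21/1.475 = 813.02.
So real GDP changed by 813.02/770.98 − 1 = 0.0545, i.e. 5.45%.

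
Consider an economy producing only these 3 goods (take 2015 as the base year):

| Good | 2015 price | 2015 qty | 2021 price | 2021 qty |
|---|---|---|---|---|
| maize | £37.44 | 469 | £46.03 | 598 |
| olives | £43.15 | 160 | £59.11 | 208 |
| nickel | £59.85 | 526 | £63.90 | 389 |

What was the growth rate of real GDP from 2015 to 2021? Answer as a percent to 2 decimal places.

Real GDP 2015 = Nominal GDP 2015 = 37.44·469 + 43.15·160 + 59.85·526 = 55944.46.
Real GDP 2021 (at 2015 prices) = 37.44·598 + 43.15·208 + 59.85·389 = 54645.97.
Real growth = 54645.97/55944.46 − 1 = -0.0232.

-2.32%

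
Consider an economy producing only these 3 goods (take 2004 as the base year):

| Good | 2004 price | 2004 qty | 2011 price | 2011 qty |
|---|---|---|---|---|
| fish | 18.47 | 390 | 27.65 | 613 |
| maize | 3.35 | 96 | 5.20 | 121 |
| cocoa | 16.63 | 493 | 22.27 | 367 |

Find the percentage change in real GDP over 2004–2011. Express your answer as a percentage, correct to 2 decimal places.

13.40%

Real GDP 2004 = Nominal GDP 2004 = 18.47·390 + 3.35·96 + 16.63·493 = 15723.49.
Real GDP 2011 (at 2004 prices) = 18.47·613 + 3.35·121 + 16.63·367 = 17830.67.
Real growth = 17830.67/15723.49 − 1 = 0.1340.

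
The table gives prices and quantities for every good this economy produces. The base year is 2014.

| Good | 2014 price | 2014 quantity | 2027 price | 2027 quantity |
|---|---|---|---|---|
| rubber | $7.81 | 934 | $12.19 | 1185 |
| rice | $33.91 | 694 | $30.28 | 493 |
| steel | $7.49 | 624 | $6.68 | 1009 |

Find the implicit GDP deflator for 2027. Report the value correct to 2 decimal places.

Nominal GDP 2027 = 12.19·1185 + 30.28·493 + 6.68·1009 = 36113.31.
Real GDP 2027 (at 2014 prices) = 7.81·1185 + 33.91·493 + 7.49·1009 = 33529.89.
Deflator = Nominal/Real × 100 = 36113.31/33529.89 × 100 = 107.705.

107.70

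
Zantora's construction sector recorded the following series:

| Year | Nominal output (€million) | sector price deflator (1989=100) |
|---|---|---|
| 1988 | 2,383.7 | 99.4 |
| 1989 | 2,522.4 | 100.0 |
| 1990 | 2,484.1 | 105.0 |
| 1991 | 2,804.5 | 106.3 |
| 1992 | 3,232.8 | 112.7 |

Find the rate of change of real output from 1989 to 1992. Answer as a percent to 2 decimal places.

Real output 1989 = 2522.4/1.000 = 2522.40.
Real output 1992 = 3232.8/1.127 = 2868.50.
Change = 2868.50/2522.40 − 1 = 0.1372.

13.72%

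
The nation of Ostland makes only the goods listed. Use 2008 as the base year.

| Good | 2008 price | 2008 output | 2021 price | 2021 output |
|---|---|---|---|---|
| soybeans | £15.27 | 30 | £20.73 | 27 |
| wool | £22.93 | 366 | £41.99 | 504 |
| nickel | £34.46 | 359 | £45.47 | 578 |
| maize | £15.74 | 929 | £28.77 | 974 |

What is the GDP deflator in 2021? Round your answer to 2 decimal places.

161.01

Nominal GDP 2021 = 20.73·27 + 41.99·504 + 45.47·578 + 28.77·974 = 76026.31.
Real GDP 2021 (at 2008 prices) = 15.27·27 + 22.93·504 + 34.46·578 + 15.74·974 = 47217.65.
Deflator = Nominal/Real × 100 = 76026.31/47217.65 × 100 = 161.012.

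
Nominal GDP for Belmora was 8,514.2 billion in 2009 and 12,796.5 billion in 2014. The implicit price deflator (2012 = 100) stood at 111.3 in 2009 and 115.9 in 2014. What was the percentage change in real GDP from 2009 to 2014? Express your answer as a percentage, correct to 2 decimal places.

Real GDP 2009 = 8514.2 / 1.113 = 7649.78.
Real GDP 2014 = 12796.5 / 1.159 = 11040.98.
Real growth = 11040.98 / 7649.78 − 1 = 0.4433.

44.33%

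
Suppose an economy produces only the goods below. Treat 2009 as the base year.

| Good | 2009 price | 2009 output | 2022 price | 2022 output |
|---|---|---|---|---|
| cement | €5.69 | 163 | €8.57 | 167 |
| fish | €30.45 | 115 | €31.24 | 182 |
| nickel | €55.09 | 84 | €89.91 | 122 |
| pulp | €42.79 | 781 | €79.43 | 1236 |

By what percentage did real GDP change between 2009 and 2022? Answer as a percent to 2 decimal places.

55.62%

Real GDP 2009 = Nominal GDP 2009 = 5.69·163 + 30.45·115 + 55.09·84 + 42.79·781 = 42475.77.
Real GDP 2022 (at 2009 prices) = 5.69·167 + 30.45·182 + 55.09·122 + 42.79·1236 = 66101.55.
Real growth = 66101.55/42475.77 − 1 = 0.5562.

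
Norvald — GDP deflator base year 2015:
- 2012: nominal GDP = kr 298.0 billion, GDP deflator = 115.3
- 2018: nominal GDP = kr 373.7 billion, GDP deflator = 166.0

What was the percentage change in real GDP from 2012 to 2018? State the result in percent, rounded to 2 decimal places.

-12.90%

Real GDP 2012 = 298.0 / 1.153 = 258.46.
Real GDP 2018 = 373.7 / 1.660 = 225.12.
Real growth = 225.12 / 258.46 − 1 = -0.1290.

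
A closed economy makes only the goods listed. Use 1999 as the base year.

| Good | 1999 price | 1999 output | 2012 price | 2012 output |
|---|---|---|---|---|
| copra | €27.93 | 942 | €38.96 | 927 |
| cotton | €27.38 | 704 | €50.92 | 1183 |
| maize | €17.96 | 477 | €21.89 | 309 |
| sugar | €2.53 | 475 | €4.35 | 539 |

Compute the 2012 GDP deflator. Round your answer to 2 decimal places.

Nominal GDP 2012 = 38.96·927 + 50.92·1183 + 21.89·309 + 4.35·539 = 105462.94.
Real GDP 2012 (at 1999 prices) = 27.93·927 + 27.38·1183 + 17.96·309 + 2.53·539 = 65194.96.
Deflator = Nominal/Real × 100 = 105462.94/65194.96 × 100 = 161.765.

161.77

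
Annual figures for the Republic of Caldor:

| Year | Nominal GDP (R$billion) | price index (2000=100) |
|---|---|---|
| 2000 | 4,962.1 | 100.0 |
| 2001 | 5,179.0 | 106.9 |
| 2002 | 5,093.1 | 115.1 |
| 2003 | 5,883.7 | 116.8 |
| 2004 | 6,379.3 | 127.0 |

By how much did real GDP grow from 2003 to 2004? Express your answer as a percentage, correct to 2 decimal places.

-0.28%

Real GDP 2003 = 5883.7/1.168 = 5037.41.
Real GDP 2004 = 6379.3/1.270 = 5023.07.
Change = 5023.07/5037.41 − 1 = -0.0028.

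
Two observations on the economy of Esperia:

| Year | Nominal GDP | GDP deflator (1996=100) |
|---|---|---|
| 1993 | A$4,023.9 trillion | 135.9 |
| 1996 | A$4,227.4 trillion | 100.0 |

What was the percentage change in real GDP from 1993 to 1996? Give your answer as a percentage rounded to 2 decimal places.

Deflate each year: 1993 → 4023.9/1.359 = 2960.93; 1996 → 4227.4/1.000 = 4227.40.
So real GDP changed by 4227.40/2960.93 − 1 = 0.4277, i.e. 42.77%.

42.77%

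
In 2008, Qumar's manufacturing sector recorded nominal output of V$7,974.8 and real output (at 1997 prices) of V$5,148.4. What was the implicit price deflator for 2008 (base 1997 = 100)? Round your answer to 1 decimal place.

implicit price deflator = (Nominal / Real) × 100 = 7974.8 / 5148.4 × 100 = 154.90.

154.9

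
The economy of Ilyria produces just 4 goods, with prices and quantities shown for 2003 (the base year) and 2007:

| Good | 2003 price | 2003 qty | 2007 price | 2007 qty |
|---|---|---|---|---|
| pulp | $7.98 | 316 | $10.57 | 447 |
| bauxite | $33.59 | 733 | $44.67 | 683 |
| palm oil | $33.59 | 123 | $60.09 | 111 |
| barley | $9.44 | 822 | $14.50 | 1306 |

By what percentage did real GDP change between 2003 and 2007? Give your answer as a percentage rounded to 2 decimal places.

Real GDP 2003 = Nominal GDP 2003 = 7.98·316 + 33.59·733 + 33.59·123 + 9.44·822 = 39034.40.
Real GDP 2007 (at 2003 prices) = 7.98·447 + 33.59·683 + 33.59·111 + 9.44·1306 = 42566.16.
Real growth = 42566.16/39034.40 − 1 = 0.0905.

9.05%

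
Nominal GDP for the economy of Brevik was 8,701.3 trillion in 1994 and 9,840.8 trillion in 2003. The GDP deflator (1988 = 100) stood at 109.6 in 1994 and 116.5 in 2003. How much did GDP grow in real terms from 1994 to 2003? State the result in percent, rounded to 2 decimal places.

Real GDP 1994 = 8701.3 / 1.096 = 7939.14.
Real GDP 2003 = 9840.8 / 1.165 = 8447.04.
Real growth = 8447.04 / 7939.14 − 1 = 0.0640.

6.40%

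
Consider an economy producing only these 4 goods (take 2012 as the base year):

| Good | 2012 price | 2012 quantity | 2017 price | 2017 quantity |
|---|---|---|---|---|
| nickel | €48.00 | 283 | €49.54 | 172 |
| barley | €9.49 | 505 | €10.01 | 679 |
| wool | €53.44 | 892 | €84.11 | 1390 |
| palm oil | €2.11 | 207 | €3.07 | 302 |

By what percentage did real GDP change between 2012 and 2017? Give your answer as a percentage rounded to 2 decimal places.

Real GDP 2012 = Nominal GDP 2012 = 48.00·283 + 9.49·505 + 53.44·892 + 2.11·207 = 66481.70.
Real GDP 2017 (at 2012 prices) = 48.00·172 + 9.49·679 + 53.44·1390 + 2.11·302 = 89618.53.
Real growth = 89618.53/66481.70 − 1 = 0.3480.

34.80%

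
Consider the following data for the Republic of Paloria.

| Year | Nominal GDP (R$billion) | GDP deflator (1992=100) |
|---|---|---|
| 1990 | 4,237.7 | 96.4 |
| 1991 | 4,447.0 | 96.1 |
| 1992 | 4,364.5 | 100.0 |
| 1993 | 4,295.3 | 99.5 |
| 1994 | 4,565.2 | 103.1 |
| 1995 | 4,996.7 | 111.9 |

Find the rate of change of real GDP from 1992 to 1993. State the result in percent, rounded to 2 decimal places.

Real GDP 1992 = 4364.5/1.000 = 4364.50.
Real GDP 1993 = 4295.3/0.995 = 4316.88.
Change = 4316.88/4364.50 − 1 = -0.0109.

-1.09%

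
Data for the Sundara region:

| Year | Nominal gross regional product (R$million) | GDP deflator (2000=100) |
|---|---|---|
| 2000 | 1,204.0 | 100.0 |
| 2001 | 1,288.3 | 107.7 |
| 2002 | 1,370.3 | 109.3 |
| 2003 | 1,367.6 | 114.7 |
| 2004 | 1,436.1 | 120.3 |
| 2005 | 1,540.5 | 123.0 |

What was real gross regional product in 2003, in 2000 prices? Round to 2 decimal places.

Real gross regional product 2003 = 1367.6 / 1.147 = 1192.33.

R$1,192.33 million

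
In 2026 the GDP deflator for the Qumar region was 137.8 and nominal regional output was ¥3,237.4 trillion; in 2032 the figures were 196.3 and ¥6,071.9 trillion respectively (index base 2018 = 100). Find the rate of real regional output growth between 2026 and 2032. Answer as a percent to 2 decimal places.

Real regional output 2026 = 3237.4 / 1.378 = 2349.35.
Real regional output 2032 = 6071.9 / 1.963 = 3093.17.
Real growth = 3093.17 / 2349.35 − 1 = 0.3166.

31.66%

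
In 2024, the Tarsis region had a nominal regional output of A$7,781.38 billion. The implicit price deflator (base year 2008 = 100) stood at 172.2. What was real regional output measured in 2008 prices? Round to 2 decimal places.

Real regional output = Nominal / (implicit price deflator/100) = 7781.38 / 1.722 = 4518.80.

A$4,518.80 billion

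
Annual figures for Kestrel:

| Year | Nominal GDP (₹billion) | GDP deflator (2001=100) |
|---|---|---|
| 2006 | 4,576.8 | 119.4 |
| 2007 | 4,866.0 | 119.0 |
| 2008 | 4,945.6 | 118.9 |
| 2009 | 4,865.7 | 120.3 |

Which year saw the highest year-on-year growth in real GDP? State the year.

2007: real = 4866.0/1.190 = 4089.08; growth vs 2006 (3833.17) = 6.68%.
2008: real = 4945.6/1.189 = 4159.46; growth vs 2007 (4089.08) = 1.72%.
2009: real = 4865.7/1.203 = 4044.64; growth vs 2008 (4159.46) = -2.76%.

2007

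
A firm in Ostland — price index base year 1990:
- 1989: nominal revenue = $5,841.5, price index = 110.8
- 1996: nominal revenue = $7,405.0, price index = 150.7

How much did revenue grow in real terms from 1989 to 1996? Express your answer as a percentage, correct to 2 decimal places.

Deflate each year: 1989 → 5841.5/1.108 = 5272.11; 1996 → 7405.0/1.507 = 4913.74.
So real revenue changed by 4913.74/5272.11 − 1 = -0.0680, i.e. -6.80%.

-6.80%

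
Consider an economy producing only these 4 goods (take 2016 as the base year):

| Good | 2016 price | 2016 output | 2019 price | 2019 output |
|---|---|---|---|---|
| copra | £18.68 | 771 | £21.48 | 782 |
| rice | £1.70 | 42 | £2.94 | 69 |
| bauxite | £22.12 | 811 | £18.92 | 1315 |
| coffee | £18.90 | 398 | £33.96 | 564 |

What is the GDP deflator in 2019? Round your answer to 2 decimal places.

112.04

Nominal GDP 2019 = 21.48·782 + 2.94·69 + 18.92·1315 + 33.96·564 = 61033.46.
Real GDP 2019 (at 2016 prices) = 18.68·782 + 1.70·69 + 22.12·1315 + 18.90·564 = 54472.46.
Deflator = Nominal/Real × 100 = 61033.46/54472.46 × 100 = 112.045.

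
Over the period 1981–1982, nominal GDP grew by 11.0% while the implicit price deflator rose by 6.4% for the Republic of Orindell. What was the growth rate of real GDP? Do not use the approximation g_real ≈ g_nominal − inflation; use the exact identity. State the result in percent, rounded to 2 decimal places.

4.32%

(1 + g_nom) = (1 + g_real)(1 + π), so g_real = 1.1100 / 1.0640 − 1 = 0.04323.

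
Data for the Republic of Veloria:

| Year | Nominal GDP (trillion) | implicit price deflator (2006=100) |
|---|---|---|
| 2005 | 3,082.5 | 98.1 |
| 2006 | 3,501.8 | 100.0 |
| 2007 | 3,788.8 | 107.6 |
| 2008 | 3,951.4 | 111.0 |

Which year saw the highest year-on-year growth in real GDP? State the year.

2006

2006: real = 3501.8/1.000 = 3501.80; growth vs 2005 (3142.20) = 11.44%.
2007: real = 3788.8/1.076 = 3521.19; growth vs 2006 (3501.80) = 0.55%.
2008: real = 3951.4/1.110 = 3559.82; growth vs 2007 (3521.19) = 1.10%.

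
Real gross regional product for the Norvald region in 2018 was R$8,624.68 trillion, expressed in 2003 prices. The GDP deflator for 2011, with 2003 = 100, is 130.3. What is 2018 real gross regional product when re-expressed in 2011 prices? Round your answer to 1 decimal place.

Real gross regional product in 2011 prices = Real gross regional product in 2003 prices × (P_2011/P_2003) = 8624.68 × 1.303 = 11237.96.

R$11,238.0 trillion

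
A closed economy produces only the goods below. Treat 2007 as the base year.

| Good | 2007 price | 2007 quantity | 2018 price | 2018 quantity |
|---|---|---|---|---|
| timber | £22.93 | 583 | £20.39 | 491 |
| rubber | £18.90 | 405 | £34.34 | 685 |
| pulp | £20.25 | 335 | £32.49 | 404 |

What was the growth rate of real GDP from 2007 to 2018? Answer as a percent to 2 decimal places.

Real GDP 2007 = Nominal GDP 2007 = 22.93·583 + 18.90·405 + 20.25·335 = 27806.44.
Real GDP 2018 (at 2007 prices) = 22.93·491 + 18.90·685 + 20.25·404 = 32386.13.
Real growth = 32386.13/27806.44 − 1 = 0.1647.

16.47%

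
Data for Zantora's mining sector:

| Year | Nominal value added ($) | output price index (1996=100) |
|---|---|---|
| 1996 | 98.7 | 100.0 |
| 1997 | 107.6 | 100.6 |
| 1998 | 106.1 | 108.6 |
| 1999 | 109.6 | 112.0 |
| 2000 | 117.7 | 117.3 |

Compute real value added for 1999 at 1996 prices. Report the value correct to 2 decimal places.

$97.86

Real value added 1999 = 109.6 / 1.120 = 97.86.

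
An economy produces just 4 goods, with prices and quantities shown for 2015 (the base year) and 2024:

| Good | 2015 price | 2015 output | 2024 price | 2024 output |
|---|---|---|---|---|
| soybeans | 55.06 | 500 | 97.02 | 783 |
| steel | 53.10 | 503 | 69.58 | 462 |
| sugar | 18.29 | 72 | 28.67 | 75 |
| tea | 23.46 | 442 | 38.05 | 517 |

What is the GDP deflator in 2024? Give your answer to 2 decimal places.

160.13

Nominal GDP 2024 = 97.02·783 + 69.58·462 + 28.67·75 + 38.05·517 = 129934.72.
Real GDP 2024 (at 2015 prices) = 55.06·783 + 53.10·462 + 18.29·75 + 23.46·517 = 81144.75.
Deflator = Nominal/Real × 100 = 129934.72/81144.75 × 100 = 160.127.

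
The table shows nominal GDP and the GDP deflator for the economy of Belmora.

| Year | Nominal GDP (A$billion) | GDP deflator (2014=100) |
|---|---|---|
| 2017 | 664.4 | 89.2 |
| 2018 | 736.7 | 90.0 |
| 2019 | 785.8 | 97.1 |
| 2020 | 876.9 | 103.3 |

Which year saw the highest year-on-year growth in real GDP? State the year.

2018: real = 736.7/0.900 = 818.56; growth vs 2017 (744.84) = 9.90%.
2019: real = 785.8/0.971 = 809.27; growth vs 2018 (818.56) = -1.13%.
2020: real = 876.9/1.033 = 848.89; growth vs 2019 (809.27) = 4.90%.

2018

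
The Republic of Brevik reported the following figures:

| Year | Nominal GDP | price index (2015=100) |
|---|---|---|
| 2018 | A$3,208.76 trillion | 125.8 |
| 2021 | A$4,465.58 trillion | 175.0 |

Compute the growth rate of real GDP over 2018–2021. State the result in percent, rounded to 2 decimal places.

0.04%

Deflate each year: 2018 → 3208.76/1.258 = 2550.68; 2021 → 4465.58/1.750 = 2551.76.
So real GDP changed by 2551.76/2550.68 − 1 = 0.0004, i.e. 0.04%.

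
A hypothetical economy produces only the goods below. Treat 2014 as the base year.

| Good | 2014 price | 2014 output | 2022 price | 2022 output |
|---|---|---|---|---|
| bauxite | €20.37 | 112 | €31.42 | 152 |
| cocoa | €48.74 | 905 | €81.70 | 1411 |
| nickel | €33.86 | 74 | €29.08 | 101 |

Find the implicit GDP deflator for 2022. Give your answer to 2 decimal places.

Nominal GDP 2022 = 31.42·152 + 81.70·1411 + 29.08·101 = 122991.62.
Real GDP 2022 (at 2014 prices) = 20.37·152 + 48.74·1411 + 33.86·101 = 75288.24.
Deflator = Nominal/Real × 100 = 122991.62/75288.24 × 100 = 163.361.

163.36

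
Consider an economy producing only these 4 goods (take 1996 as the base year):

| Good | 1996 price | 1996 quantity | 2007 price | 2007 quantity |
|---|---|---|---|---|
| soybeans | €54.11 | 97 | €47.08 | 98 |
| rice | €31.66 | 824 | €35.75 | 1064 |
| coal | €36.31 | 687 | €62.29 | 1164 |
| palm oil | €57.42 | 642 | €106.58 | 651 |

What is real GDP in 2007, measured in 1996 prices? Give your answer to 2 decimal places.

€118634.28

Real GDP 2007 = Σ (p_1996 × q_2007) = 54.11·98 + 31.66·1064 + 36.31·1164 + 57.42·651 = 118634.28.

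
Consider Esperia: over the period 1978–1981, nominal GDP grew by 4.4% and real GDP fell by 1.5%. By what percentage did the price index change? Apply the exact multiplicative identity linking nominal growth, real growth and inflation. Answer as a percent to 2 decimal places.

(1 + g_nom) = (1 + g_real)(1 + π), so π = 1.0440 / 0.9850 − 1 = 0.05990.

5.99%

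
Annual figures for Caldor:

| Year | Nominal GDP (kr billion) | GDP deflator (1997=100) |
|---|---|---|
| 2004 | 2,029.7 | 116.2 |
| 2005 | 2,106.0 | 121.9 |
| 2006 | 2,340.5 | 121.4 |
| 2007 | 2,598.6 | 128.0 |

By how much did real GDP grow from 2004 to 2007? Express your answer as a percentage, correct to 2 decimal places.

16.23%

Real GDP 2004 = 2029.7/1.162 = 1746.73.
Real GDP 2007 = 2598.6/1.280 = 2030.16.
Change = 2030.16/1746.73 − 1 = 0.1623.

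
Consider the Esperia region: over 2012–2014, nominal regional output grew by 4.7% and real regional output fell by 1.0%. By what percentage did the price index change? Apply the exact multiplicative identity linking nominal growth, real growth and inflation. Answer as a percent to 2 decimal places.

(1 + g_nom) = (1 + g_real)(1 + π), so π = 1.0470 / 0.9900 − 1 = 0.05758.

5.76%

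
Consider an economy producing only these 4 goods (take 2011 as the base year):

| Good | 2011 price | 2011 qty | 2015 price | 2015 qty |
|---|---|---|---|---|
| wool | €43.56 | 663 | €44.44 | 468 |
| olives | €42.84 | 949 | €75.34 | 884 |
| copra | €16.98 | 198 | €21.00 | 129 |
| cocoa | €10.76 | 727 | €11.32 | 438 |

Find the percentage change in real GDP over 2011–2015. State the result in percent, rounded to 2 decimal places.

-19.28%

Real GDP 2011 = Nominal GDP 2011 = 43.56·663 + 42.84·949 + 16.98·198 + 10.76·727 = 80720.00.
Real GDP 2015 (at 2011 prices) = 43.56·468 + 42.84·884 + 16.98·129 + 10.76·438 = 65159.94.
Real growth = 65159.94/80720.00 − 1 = -0.1928.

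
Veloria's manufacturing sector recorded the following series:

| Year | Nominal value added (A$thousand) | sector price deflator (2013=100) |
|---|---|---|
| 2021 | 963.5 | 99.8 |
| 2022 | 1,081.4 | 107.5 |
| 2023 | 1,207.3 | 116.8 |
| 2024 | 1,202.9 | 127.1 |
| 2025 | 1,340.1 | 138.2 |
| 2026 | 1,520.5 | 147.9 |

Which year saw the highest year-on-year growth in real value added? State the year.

2026

2022: real = 1081.4/1.075 = 1005.95; growth vs 2021 (965.43) = 4.20%.
2023: real = 1207.3/1.168 = 1033.65; growth vs 2022 (1005.95) = 2.75%.
2024: real = 1202.9/1.271 = 946.42; growth vs 2023 (1033.65) = -8.44%.
2025: real = 1340.1/1.382 = 969.68; growth vs 2024 (946.42) = 2.46%.
2026: real = 1520.5/1.479 = 1028.06; growth vs 2025 (969.68) = 6.02%.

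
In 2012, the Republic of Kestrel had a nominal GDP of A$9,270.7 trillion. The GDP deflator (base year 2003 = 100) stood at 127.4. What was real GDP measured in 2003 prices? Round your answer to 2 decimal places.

A$7,276.84 trillion

Real GDP = Nominal / (GDP deflator/100) = 9270.7 / 1.274 = 7276.84.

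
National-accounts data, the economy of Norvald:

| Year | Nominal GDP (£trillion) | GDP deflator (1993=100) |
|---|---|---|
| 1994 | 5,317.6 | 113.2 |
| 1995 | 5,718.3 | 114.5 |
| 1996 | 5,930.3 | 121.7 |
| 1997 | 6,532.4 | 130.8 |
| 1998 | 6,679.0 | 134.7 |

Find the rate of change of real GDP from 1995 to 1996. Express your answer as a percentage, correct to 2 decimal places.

Real GDP 1995 = 5718.3/1.145 = 4994.15.
Real GDP 1996 = 5930.3/1.217 = 4872.88.
Change = 4872.88/4994.15 − 1 = -0.0243.

-2.43%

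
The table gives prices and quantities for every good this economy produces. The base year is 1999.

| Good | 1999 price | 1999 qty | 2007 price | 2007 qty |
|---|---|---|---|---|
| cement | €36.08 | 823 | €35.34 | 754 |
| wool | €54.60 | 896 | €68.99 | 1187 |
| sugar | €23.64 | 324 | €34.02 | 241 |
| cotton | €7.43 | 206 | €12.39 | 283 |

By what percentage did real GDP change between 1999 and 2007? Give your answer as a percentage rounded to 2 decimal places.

13.68%

Real GDP 1999 = Nominal GDP 1999 = 36.08·823 + 54.60·896 + 23.64·324 + 7.43·206 = 87805.38.
Real GDP 2007 (at 1999 prices) = 36.08·754 + 54.60·1187 + 23.64·241 + 7.43·283 = 99814.45.
Real growth = 99814.45/87805.38 − 1 = 0.1368.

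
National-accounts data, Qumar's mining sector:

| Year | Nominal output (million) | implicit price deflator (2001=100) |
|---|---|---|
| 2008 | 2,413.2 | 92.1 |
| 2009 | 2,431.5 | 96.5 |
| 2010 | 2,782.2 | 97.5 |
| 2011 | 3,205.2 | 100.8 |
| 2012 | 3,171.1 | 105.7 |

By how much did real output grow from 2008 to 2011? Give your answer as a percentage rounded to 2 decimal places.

Real output 2008 = 2413.2/0.921 = 2620.20.
Real output 2011 = 3205.2/1.008 = 3179.76.
Change = 3179.76/2620.20 − 1 = 0.2136.

21.36%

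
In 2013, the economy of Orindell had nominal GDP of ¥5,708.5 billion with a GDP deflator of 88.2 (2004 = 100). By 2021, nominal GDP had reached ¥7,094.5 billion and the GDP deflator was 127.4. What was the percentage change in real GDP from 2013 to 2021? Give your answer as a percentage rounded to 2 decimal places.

Real GDP 2013 = 5708.5 / 0.882 = 6472.22.
Real GDP 2021 = 7094.5 / 1.274 = 5568.68.
Real growth = 5568.68 / 6472.22 − 1 = -0.1396.

-13.96%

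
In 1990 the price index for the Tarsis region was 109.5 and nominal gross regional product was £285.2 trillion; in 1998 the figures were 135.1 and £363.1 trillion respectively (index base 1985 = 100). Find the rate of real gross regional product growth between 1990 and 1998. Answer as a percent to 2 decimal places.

3.19%

Deflate each year: 1990 → 285.2/1.095 = 260.46; 1998 → 363.1/1.351 = 268.76.
So real gross regional product changed by 268.76/260.46 − 1 = 0.0319, i.e. 3.19%.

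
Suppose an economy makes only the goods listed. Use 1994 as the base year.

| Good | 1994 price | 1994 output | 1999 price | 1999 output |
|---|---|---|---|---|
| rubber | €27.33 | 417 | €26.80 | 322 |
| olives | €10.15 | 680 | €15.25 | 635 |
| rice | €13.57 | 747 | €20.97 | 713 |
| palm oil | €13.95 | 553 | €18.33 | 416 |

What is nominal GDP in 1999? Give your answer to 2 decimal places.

€40890.24

Nominal GDP 1999 = Σ (p_1999 × q_1999) = 26.80·322 + 15.25·635 + 20.97·713 + 18.33·416 = 40890.24.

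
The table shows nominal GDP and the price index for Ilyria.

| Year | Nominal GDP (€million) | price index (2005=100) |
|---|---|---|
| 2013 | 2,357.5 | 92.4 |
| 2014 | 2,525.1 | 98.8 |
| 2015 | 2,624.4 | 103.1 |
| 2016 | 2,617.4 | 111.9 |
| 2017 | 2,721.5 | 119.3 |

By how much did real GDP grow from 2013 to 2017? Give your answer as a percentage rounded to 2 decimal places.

-10.59%

Real GDP 2013 = 2357.5/0.924 = 2551.41.
Real GDP 2017 = 2721.5/1.193 = 2281.22.
Change = 2281.22/2551.41 − 1 = -0.1059.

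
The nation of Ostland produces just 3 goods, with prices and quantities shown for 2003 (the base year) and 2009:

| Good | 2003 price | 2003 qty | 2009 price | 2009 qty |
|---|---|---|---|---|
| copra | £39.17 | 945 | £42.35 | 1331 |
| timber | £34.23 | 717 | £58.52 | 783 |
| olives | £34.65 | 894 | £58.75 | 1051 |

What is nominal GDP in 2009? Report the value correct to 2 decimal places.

Nominal GDP 2009 = Σ (p_2009 × q_2009) = 42.35·1331 + 58.52·783 + 58.75·1051 = 163935.26.

£163935.26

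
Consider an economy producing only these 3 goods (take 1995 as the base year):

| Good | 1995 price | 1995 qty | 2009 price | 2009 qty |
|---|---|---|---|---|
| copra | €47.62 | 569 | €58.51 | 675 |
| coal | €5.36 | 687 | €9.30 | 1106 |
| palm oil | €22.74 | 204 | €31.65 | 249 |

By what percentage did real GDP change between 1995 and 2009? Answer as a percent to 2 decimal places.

23.48%

Real GDP 1995 = Nominal GDP 1995 = 47.62·569 + 5.36·687 + 22.74·204 = 35417.06.
Real GDP 2009 (at 1995 prices) = 47.62·675 + 5.36·1106 + 22.74·249 = 43733.92.
Real growth = 43733.92/35417.06 − 1 = 0.2348.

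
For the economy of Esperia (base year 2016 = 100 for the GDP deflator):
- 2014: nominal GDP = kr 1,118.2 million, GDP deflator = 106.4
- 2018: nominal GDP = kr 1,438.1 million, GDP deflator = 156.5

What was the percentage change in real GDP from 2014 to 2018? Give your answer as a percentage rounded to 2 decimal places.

Deflate each year: 2014 → 1118.2/1.064 = 1050.94; 2018 → 1438.1/1.565 = 918.91.
So real GDP changed by 918.91/1050.94 − 1 = -0.1256, i.e. -12.56%.

-12.56%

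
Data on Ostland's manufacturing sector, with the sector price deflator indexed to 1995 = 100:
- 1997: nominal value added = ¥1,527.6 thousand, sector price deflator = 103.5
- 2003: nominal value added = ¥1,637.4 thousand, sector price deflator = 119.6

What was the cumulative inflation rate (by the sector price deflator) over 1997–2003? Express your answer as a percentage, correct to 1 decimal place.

Price-level change = 119.6 / 103.5 − 1 = 0.1556.

15.6%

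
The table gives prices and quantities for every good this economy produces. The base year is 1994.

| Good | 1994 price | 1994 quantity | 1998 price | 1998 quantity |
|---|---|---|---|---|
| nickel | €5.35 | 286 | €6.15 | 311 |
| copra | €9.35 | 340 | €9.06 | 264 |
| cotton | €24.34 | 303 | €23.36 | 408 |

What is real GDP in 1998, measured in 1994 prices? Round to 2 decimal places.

Real GDP 1998 = Σ (p_1994 × q_1998) = 5.35·311 + 9.35·264 + 24.34·408 = 14062.97.

€14062.97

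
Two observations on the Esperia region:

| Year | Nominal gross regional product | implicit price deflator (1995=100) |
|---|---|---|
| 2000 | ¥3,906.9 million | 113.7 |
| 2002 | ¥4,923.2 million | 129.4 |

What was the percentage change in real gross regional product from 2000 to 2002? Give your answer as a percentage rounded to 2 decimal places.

10.72%

Real gross regional product 2000 = 3906.9 / 1.137 = 3436.15.
Real gross regional product 2002 = 4923.2 / 1.294 = 3804.64.
Real growth = 3804.64 / 3436.15 − 1 = 0.1072.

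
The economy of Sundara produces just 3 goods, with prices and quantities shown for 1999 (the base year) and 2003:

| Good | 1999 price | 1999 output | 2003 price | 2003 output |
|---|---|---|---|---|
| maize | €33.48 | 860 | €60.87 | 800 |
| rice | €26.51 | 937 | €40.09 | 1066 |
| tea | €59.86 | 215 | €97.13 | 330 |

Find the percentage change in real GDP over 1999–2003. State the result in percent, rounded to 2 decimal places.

Real GDP 1999 = Nominal GDP 1999 = 33.48·860 + 26.51·937 + 59.86·215 = 66502.57.
Real GDP 2003 (at 1999 prices) = 33.48·800 + 26.51·1066 + 59.86·330 = 74797.46.
Real growth = 74797.46/66502.57 − 1 = 0.1247.

12.47%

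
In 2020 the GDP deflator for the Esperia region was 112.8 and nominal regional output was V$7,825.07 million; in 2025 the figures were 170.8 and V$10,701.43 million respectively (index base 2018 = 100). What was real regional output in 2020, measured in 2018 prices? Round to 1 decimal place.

V$6,937.1 million

Real regional output = Nominal / (GDP deflator/100) = 7825.07 / 1.128 = 6937.12.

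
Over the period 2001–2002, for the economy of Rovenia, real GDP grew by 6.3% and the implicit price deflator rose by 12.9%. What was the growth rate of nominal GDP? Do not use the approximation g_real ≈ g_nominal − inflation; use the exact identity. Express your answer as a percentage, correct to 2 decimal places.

(1 + g_nom) = (1 + g_real)(1 + π) = 1.0630 × 1.1290 = 1.20013.

20.01%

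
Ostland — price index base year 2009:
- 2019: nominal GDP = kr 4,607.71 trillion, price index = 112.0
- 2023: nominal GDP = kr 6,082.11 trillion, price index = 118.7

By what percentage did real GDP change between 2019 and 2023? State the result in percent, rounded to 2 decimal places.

Real GDP 2019 = 4607.71 / 1.120 = 4114.03.
Real GDP 2023 = 6082.11 / 1.187 = 5123.93.
Real growth = 5123.93 / 4114.03 − 1 = 0.2455.

24.55%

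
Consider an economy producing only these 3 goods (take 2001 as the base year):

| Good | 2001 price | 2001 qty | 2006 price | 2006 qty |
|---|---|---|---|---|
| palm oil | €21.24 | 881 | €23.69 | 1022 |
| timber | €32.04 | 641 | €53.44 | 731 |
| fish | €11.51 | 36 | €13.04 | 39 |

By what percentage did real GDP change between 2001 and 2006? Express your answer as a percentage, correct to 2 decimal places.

Real GDP 2001 = Nominal GDP 2001 = 21.24·881 + 32.04·641 + 11.51·36 = 39664.44.
Real GDP 2006 (at 2001 prices) = 21.24·1022 + 32.04·731 + 11.51·39 = 45577.41.
Real growth = 45577.41/39664.44 − 1 = 0.1491.

14.91%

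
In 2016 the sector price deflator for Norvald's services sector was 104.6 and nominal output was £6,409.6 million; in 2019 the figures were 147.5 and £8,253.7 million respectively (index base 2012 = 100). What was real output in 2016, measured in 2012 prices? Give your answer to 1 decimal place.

£6,127.7 million

Real output = Nominal / (sector price deflator/100) = 6409.6 / 1.046 = 6127.72.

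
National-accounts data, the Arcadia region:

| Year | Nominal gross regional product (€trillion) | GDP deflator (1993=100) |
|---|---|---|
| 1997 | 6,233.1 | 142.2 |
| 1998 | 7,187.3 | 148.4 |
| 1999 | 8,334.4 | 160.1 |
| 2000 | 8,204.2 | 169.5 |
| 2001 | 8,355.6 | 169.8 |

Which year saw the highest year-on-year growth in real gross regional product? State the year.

1998: real = 7187.3/1.484 = 4843.19; growth vs 1997 (4383.33) = 10.49%.
1999: real = 8334.4/1.601 = 5205.75; growth vs 1998 (4843.19) = 7.49%.
2000: real = 8204.2/1.695 = 4840.24; growth vs 1999 (5205.75) = -7.02%.
2001: real = 8355.6/1.698 = 4920.85; growth vs 2000 (4840.24) = 1.67%.

1998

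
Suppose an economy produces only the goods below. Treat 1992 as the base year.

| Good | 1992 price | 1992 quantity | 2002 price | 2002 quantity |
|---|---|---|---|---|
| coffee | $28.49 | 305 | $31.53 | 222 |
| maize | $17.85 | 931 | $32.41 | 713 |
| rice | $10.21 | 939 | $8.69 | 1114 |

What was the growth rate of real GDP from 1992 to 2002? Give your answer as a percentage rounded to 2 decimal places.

-12.81%

Real GDP 1992 = Nominal GDP 1992 = 28.49·305 + 17.85·931 + 10.21·939 = 34894.99.
Real GDP 2002 (at 1992 prices) = 28.49·222 + 17.85·713 + 10.21·1114 = 30425.77.
Real growth = 30425.77/34894.99 − 1 = -0.1281.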